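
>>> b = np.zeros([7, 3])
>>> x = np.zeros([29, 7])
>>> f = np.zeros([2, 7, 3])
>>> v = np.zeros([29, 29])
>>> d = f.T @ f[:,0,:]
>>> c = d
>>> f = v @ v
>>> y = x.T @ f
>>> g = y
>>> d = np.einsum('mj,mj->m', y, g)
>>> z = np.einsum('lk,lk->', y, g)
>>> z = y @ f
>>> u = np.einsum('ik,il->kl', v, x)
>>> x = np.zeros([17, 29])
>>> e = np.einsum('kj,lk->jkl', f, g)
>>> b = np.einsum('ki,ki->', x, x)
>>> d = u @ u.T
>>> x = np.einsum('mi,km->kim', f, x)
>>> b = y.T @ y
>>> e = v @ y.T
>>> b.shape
(29, 29)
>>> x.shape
(17, 29, 29)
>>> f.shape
(29, 29)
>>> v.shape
(29, 29)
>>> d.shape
(29, 29)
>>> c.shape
(3, 7, 3)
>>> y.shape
(7, 29)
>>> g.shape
(7, 29)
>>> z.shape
(7, 29)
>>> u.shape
(29, 7)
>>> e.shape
(29, 7)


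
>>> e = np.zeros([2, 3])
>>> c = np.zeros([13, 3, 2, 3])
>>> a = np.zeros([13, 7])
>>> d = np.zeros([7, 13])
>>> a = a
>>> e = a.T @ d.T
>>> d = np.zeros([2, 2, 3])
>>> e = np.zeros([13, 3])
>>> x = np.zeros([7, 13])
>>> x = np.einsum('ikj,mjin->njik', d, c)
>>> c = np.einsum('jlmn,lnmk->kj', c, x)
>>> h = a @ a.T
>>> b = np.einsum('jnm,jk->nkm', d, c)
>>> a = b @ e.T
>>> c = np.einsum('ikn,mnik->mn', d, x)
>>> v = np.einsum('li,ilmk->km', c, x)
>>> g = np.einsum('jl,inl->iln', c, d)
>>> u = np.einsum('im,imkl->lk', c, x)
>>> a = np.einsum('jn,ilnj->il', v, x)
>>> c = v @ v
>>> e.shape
(13, 3)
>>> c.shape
(2, 2)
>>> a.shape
(3, 3)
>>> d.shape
(2, 2, 3)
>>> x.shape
(3, 3, 2, 2)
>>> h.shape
(13, 13)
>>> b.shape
(2, 13, 3)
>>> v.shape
(2, 2)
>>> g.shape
(2, 3, 2)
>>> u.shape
(2, 2)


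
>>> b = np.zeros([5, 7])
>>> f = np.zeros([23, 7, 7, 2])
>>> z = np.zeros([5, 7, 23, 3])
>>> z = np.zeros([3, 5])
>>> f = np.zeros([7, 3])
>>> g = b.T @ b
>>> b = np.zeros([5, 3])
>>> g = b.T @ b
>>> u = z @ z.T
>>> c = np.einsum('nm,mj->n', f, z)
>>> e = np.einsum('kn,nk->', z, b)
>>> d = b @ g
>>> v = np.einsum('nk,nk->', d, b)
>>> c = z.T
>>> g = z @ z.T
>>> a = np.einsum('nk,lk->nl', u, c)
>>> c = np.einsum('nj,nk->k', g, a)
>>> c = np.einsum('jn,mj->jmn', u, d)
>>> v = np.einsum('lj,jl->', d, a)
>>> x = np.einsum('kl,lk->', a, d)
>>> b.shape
(5, 3)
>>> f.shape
(7, 3)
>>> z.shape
(3, 5)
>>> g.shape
(3, 3)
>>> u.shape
(3, 3)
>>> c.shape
(3, 5, 3)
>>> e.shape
()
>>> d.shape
(5, 3)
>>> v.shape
()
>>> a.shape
(3, 5)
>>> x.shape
()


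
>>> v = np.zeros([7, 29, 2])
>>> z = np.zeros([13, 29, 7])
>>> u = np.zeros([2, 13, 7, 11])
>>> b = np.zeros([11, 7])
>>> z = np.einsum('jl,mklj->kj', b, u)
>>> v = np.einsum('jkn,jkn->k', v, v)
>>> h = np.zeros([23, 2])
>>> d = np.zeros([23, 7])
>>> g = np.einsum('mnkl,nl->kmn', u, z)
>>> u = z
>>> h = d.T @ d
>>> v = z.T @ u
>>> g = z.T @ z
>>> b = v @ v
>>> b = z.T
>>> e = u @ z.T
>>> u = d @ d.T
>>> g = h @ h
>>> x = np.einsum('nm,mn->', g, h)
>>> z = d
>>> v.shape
(11, 11)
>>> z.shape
(23, 7)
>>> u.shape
(23, 23)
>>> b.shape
(11, 13)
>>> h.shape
(7, 7)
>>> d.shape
(23, 7)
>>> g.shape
(7, 7)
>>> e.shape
(13, 13)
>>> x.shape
()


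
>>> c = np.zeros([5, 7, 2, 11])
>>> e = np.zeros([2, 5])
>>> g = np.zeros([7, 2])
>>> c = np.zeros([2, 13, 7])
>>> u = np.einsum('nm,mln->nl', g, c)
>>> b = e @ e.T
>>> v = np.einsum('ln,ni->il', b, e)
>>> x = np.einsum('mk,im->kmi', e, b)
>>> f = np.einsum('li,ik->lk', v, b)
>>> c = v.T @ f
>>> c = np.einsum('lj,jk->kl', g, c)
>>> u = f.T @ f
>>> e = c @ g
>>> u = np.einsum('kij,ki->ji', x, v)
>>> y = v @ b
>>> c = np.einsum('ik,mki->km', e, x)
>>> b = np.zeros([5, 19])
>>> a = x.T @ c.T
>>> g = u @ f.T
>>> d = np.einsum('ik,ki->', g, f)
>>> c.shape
(2, 5)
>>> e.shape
(2, 2)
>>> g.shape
(2, 5)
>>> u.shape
(2, 2)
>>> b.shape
(5, 19)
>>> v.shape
(5, 2)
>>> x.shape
(5, 2, 2)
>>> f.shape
(5, 2)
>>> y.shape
(5, 2)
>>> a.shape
(2, 2, 2)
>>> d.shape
()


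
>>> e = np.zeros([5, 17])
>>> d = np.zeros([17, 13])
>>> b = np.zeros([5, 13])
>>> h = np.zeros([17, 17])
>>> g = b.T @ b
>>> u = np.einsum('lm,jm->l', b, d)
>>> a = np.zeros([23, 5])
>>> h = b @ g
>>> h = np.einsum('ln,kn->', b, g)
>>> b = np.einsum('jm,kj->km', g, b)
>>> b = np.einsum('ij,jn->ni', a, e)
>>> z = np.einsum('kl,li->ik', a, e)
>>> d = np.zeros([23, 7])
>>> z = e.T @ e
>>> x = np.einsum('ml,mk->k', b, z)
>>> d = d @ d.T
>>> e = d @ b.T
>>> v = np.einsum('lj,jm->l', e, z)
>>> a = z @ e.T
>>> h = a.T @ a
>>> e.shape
(23, 17)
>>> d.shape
(23, 23)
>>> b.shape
(17, 23)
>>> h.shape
(23, 23)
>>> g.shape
(13, 13)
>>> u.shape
(5,)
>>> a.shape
(17, 23)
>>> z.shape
(17, 17)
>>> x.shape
(17,)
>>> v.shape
(23,)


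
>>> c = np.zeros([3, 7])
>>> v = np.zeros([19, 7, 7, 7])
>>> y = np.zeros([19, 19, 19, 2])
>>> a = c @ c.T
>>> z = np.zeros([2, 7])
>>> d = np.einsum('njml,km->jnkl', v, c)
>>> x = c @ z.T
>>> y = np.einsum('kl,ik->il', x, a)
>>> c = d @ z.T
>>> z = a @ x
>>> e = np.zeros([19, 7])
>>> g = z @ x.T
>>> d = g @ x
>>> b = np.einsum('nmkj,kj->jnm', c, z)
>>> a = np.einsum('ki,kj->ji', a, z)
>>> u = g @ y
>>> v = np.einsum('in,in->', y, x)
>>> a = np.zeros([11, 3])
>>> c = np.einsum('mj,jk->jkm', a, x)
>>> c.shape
(3, 2, 11)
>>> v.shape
()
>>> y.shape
(3, 2)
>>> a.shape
(11, 3)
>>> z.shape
(3, 2)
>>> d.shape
(3, 2)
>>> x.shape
(3, 2)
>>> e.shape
(19, 7)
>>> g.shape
(3, 3)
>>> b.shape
(2, 7, 19)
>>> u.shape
(3, 2)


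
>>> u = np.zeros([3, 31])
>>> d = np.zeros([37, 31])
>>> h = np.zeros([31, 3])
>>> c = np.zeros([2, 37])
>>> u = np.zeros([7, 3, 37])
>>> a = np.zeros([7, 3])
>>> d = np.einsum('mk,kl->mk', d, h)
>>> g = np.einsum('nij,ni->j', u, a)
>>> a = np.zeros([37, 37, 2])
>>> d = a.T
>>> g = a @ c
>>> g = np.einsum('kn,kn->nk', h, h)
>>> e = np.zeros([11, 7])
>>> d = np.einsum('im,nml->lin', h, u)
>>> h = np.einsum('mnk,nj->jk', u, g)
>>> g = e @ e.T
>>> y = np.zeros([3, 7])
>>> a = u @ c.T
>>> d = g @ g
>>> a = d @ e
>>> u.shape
(7, 3, 37)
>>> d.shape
(11, 11)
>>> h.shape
(31, 37)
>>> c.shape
(2, 37)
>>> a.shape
(11, 7)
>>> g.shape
(11, 11)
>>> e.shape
(11, 7)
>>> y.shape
(3, 7)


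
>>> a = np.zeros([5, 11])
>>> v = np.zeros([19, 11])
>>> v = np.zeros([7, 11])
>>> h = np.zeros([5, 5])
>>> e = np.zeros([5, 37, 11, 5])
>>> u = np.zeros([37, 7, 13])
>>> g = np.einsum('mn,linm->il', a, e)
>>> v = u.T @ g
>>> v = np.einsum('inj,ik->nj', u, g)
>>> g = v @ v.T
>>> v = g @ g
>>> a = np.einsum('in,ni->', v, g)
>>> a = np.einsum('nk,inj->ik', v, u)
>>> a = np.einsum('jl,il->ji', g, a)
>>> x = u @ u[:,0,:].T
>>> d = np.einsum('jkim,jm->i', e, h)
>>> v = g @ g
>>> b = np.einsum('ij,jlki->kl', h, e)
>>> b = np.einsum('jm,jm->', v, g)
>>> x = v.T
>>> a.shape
(7, 37)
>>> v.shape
(7, 7)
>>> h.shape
(5, 5)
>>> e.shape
(5, 37, 11, 5)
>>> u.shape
(37, 7, 13)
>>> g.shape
(7, 7)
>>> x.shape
(7, 7)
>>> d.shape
(11,)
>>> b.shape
()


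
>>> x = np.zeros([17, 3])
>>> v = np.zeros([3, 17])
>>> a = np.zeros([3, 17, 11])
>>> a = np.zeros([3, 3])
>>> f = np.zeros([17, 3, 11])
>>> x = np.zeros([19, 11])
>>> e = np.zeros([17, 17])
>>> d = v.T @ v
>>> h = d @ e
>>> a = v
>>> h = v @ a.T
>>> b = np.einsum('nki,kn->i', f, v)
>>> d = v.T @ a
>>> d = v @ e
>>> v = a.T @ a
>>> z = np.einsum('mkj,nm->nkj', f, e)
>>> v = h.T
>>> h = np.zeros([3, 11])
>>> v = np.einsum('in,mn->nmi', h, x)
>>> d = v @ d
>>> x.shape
(19, 11)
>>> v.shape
(11, 19, 3)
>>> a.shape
(3, 17)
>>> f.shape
(17, 3, 11)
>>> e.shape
(17, 17)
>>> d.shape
(11, 19, 17)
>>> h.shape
(3, 11)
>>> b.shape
(11,)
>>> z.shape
(17, 3, 11)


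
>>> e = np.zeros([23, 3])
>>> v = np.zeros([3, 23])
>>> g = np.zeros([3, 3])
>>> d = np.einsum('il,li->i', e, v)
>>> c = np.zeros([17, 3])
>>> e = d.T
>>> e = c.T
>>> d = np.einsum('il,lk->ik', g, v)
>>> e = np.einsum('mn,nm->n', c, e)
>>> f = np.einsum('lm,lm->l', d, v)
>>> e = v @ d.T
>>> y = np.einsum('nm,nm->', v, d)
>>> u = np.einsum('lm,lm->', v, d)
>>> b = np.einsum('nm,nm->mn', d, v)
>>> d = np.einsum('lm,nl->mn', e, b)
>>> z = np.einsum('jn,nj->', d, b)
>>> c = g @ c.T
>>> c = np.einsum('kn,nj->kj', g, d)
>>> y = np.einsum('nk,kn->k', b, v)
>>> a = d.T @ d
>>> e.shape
(3, 3)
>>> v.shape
(3, 23)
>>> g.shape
(3, 3)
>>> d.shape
(3, 23)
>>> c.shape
(3, 23)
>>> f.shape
(3,)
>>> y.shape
(3,)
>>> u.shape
()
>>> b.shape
(23, 3)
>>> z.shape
()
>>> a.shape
(23, 23)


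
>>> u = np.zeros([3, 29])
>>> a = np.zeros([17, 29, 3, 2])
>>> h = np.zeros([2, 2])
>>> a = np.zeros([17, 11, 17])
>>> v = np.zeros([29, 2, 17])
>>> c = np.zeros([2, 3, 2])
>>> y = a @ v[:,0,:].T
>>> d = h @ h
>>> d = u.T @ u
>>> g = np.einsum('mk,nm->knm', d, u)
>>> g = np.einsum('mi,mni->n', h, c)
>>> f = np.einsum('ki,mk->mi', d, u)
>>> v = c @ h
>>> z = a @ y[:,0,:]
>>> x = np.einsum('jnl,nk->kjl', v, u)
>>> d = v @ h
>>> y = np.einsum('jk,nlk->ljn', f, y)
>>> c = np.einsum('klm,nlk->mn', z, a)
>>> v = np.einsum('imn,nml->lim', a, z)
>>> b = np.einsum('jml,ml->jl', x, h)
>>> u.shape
(3, 29)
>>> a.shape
(17, 11, 17)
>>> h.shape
(2, 2)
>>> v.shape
(29, 17, 11)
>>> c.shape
(29, 17)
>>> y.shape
(11, 3, 17)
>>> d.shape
(2, 3, 2)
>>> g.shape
(3,)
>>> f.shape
(3, 29)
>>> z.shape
(17, 11, 29)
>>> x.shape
(29, 2, 2)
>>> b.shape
(29, 2)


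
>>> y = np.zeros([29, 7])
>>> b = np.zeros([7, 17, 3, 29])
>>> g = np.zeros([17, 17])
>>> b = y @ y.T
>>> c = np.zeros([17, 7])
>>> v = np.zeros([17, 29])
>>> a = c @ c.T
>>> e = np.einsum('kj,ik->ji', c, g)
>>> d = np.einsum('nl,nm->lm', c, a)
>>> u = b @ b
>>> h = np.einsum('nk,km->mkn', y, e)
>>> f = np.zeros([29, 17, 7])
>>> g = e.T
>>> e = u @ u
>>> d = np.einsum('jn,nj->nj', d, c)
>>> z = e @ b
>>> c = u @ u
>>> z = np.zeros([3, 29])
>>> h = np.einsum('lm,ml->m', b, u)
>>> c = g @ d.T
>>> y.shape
(29, 7)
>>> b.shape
(29, 29)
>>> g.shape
(17, 7)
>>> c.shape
(17, 17)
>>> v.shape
(17, 29)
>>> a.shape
(17, 17)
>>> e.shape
(29, 29)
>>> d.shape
(17, 7)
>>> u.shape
(29, 29)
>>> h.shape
(29,)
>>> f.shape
(29, 17, 7)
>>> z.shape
(3, 29)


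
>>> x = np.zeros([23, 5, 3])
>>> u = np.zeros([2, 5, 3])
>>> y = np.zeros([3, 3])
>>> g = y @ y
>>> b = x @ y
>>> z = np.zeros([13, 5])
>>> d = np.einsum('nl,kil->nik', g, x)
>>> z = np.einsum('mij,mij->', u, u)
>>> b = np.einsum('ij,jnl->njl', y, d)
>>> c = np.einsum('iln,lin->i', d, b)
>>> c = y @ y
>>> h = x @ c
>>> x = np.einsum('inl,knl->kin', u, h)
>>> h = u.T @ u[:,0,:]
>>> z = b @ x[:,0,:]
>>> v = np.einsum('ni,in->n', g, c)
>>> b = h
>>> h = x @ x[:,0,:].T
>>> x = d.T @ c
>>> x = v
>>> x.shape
(3,)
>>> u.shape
(2, 5, 3)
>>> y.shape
(3, 3)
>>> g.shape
(3, 3)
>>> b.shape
(3, 5, 3)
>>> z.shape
(5, 3, 5)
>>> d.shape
(3, 5, 23)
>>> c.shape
(3, 3)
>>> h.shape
(23, 2, 23)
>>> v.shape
(3,)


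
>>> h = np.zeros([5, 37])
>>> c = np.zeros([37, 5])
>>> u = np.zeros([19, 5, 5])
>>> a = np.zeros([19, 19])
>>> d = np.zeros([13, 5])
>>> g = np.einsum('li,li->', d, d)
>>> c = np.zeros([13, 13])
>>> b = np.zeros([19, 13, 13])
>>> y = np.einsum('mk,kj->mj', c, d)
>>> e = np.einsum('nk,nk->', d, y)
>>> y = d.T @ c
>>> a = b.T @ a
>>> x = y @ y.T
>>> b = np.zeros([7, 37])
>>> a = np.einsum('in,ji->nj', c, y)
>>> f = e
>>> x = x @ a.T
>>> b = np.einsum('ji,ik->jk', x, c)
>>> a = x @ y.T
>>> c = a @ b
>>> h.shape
(5, 37)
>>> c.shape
(5, 13)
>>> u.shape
(19, 5, 5)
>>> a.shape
(5, 5)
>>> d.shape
(13, 5)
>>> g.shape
()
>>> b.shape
(5, 13)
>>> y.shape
(5, 13)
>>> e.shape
()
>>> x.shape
(5, 13)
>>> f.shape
()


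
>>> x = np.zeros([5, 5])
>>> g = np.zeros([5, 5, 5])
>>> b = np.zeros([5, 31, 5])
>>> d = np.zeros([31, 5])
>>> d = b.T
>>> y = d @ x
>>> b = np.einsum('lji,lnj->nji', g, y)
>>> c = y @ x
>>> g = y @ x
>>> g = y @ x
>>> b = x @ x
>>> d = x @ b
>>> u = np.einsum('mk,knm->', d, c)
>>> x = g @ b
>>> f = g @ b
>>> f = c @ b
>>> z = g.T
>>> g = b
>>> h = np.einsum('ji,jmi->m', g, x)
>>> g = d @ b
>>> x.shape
(5, 31, 5)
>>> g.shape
(5, 5)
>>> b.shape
(5, 5)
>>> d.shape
(5, 5)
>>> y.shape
(5, 31, 5)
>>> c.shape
(5, 31, 5)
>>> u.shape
()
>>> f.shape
(5, 31, 5)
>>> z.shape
(5, 31, 5)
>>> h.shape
(31,)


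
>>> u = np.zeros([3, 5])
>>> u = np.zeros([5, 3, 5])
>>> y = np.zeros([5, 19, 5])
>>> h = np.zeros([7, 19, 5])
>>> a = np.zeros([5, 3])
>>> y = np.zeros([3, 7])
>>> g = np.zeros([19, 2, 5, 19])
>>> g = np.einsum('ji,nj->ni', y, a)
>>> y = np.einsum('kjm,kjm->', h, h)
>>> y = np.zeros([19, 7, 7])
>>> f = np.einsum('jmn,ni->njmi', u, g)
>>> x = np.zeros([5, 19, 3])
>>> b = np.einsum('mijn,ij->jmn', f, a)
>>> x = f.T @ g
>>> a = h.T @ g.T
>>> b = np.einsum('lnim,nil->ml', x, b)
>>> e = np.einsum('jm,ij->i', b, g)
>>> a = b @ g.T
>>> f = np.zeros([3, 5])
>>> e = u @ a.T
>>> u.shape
(5, 3, 5)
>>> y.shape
(19, 7, 7)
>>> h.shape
(7, 19, 5)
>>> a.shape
(7, 5)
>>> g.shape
(5, 7)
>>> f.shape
(3, 5)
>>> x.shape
(7, 3, 5, 7)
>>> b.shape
(7, 7)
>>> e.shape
(5, 3, 7)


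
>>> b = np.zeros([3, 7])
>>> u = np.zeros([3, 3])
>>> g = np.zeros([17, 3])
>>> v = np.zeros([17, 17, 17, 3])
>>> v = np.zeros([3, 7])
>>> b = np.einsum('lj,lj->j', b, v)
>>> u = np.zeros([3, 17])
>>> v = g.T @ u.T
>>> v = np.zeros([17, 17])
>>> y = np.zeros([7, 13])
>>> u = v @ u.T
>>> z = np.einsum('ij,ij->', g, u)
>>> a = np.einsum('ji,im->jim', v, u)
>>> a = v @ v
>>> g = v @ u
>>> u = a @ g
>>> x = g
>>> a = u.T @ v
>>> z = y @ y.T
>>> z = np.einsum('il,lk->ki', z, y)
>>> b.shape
(7,)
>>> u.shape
(17, 3)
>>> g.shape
(17, 3)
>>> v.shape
(17, 17)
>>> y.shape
(7, 13)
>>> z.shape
(13, 7)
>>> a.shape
(3, 17)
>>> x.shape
(17, 3)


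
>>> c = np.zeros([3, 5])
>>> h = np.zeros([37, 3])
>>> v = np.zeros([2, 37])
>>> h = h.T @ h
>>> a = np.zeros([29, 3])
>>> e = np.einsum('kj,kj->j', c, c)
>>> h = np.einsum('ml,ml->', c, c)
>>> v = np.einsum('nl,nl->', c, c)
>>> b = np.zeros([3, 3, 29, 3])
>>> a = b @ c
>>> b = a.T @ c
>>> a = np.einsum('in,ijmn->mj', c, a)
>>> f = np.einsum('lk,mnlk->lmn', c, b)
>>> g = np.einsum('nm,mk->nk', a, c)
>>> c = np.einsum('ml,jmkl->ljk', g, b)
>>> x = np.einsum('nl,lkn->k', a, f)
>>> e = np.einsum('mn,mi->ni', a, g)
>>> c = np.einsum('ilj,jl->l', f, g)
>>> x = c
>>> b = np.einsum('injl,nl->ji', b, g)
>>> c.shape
(5,)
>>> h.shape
()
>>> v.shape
()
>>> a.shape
(29, 3)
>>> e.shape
(3, 5)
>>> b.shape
(3, 5)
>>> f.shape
(3, 5, 29)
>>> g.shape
(29, 5)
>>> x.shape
(5,)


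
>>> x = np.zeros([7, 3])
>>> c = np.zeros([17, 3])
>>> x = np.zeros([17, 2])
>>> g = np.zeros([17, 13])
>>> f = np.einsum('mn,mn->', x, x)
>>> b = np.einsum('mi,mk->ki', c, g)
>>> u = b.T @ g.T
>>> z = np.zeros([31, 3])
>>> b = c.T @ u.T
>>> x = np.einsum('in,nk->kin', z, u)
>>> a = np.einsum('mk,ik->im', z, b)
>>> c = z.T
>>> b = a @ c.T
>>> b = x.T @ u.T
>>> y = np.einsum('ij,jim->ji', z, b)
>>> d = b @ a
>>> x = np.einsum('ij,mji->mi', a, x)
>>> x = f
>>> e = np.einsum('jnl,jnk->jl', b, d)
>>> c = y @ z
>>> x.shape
()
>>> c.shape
(3, 3)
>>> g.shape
(17, 13)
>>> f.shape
()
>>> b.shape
(3, 31, 3)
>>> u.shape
(3, 17)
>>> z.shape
(31, 3)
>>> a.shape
(3, 31)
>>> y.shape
(3, 31)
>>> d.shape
(3, 31, 31)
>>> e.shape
(3, 3)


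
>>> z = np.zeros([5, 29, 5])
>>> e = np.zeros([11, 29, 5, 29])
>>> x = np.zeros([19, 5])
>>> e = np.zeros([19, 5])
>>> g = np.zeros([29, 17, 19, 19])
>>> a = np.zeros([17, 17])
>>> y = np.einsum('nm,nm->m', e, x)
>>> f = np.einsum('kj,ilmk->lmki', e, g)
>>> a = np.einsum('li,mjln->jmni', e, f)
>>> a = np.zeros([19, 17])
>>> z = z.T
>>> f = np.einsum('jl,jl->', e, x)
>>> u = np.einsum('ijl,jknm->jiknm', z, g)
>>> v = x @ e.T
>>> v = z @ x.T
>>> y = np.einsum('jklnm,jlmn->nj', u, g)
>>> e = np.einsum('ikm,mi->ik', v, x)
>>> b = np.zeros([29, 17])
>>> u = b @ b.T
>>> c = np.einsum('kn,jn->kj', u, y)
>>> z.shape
(5, 29, 5)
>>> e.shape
(5, 29)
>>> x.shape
(19, 5)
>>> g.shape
(29, 17, 19, 19)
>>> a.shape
(19, 17)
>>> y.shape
(19, 29)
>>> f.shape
()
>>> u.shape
(29, 29)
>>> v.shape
(5, 29, 19)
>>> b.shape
(29, 17)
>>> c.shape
(29, 19)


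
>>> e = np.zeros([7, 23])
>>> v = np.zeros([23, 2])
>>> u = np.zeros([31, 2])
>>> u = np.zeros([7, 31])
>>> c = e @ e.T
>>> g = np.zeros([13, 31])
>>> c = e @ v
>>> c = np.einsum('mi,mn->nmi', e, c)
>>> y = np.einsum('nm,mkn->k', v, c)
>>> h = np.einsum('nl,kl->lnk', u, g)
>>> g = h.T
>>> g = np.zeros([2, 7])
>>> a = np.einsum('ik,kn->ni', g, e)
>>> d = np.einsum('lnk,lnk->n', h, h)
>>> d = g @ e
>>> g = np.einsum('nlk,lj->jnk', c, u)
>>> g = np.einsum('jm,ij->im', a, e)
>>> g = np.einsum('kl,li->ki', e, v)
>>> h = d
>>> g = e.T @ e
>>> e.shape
(7, 23)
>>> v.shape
(23, 2)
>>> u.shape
(7, 31)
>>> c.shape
(2, 7, 23)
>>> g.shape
(23, 23)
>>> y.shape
(7,)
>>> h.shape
(2, 23)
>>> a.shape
(23, 2)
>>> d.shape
(2, 23)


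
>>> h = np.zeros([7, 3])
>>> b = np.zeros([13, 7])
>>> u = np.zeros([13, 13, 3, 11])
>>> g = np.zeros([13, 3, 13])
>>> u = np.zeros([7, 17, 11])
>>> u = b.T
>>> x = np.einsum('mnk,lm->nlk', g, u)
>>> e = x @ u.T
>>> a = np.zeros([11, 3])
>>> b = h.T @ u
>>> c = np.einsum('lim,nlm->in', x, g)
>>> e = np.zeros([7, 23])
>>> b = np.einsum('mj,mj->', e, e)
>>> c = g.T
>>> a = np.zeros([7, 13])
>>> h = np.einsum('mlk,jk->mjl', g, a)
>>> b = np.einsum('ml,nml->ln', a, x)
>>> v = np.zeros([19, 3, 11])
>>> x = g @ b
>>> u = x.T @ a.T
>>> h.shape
(13, 7, 3)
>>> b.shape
(13, 3)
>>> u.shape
(3, 3, 7)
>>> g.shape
(13, 3, 13)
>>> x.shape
(13, 3, 3)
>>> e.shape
(7, 23)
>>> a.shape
(7, 13)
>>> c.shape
(13, 3, 13)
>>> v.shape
(19, 3, 11)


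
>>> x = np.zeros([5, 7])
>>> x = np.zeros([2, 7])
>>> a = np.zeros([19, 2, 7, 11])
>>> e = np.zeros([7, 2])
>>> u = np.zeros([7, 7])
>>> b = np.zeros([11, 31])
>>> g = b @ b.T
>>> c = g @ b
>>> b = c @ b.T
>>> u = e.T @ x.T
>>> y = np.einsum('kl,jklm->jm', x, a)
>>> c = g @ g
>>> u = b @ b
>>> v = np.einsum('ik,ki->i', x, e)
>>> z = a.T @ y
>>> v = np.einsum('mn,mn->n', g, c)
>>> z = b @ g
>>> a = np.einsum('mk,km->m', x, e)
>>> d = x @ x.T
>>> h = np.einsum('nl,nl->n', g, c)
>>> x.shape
(2, 7)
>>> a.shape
(2,)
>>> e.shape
(7, 2)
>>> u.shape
(11, 11)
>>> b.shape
(11, 11)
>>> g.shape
(11, 11)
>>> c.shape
(11, 11)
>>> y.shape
(19, 11)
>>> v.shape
(11,)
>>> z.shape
(11, 11)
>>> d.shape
(2, 2)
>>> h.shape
(11,)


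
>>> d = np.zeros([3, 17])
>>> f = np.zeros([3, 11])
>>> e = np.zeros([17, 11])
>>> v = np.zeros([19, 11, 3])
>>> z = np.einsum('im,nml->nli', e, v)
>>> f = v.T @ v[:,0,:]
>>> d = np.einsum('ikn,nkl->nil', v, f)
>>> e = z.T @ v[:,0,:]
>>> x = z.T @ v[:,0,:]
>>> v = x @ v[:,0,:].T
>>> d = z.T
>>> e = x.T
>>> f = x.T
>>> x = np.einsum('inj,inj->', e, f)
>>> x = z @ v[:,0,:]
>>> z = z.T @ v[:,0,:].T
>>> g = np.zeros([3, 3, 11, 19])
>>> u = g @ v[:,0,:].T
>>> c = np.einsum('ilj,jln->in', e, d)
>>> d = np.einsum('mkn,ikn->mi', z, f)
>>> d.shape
(17, 3)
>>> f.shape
(3, 3, 17)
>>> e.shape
(3, 3, 17)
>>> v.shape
(17, 3, 19)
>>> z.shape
(17, 3, 17)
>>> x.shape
(19, 3, 19)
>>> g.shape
(3, 3, 11, 19)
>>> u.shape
(3, 3, 11, 17)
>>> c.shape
(3, 19)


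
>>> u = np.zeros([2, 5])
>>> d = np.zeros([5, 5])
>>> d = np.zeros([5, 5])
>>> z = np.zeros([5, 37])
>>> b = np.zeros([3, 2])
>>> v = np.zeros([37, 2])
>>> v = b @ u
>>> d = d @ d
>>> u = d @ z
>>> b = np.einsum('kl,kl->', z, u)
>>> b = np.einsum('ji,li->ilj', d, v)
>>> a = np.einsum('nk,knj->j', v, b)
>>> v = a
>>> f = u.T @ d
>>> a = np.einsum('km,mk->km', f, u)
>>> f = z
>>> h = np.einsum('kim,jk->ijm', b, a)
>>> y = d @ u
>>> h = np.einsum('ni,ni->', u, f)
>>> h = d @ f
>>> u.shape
(5, 37)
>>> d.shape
(5, 5)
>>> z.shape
(5, 37)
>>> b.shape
(5, 3, 5)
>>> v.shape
(5,)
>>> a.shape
(37, 5)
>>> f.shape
(5, 37)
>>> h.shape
(5, 37)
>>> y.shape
(5, 37)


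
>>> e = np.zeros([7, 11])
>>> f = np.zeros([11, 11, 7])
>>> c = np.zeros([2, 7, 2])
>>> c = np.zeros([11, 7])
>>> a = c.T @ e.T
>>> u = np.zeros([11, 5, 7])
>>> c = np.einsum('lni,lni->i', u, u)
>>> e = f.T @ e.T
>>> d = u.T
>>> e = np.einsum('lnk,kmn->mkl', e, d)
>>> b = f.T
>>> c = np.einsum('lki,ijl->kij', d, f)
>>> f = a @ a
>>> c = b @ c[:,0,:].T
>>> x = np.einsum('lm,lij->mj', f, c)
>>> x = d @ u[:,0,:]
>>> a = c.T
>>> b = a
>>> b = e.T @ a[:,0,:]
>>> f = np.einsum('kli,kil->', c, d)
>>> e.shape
(5, 7, 7)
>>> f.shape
()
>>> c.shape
(7, 11, 5)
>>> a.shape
(5, 11, 7)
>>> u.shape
(11, 5, 7)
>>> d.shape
(7, 5, 11)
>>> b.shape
(7, 7, 7)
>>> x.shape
(7, 5, 7)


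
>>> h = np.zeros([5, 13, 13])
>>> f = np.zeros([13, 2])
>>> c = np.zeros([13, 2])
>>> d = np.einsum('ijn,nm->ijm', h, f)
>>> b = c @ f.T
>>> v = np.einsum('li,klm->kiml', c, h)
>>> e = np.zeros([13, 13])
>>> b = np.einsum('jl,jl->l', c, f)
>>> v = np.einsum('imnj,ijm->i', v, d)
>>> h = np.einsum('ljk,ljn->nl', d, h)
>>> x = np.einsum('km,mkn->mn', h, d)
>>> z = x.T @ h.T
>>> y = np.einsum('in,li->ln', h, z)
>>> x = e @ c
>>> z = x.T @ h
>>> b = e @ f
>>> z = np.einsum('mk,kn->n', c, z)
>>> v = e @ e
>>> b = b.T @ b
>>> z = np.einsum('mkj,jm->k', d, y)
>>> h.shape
(13, 5)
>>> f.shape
(13, 2)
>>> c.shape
(13, 2)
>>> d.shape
(5, 13, 2)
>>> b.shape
(2, 2)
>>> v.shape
(13, 13)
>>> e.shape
(13, 13)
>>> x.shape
(13, 2)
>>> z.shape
(13,)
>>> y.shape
(2, 5)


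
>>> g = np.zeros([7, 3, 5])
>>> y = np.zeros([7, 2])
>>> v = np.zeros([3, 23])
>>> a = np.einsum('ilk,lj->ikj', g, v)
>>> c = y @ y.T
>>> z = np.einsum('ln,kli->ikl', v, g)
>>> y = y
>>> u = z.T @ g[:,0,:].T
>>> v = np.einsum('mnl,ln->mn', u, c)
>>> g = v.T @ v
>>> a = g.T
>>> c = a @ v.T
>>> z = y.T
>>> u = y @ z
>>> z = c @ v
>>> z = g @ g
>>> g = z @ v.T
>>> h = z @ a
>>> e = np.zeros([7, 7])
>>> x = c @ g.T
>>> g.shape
(7, 3)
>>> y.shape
(7, 2)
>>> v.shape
(3, 7)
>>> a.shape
(7, 7)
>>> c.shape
(7, 3)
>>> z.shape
(7, 7)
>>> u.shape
(7, 7)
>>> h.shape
(7, 7)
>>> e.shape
(7, 7)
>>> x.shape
(7, 7)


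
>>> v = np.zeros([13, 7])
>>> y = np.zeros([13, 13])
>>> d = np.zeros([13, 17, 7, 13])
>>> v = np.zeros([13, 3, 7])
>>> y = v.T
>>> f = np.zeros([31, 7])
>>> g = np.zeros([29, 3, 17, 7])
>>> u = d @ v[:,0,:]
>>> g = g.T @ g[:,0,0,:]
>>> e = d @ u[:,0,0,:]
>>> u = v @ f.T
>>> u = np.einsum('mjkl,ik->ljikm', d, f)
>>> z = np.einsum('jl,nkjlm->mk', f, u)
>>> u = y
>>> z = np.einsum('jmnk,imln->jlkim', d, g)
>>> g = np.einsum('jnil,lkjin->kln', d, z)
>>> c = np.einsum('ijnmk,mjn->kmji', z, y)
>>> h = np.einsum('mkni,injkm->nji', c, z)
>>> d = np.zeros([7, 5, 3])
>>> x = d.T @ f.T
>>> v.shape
(13, 3, 7)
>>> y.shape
(7, 3, 13)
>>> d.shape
(7, 5, 3)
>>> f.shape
(31, 7)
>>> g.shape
(3, 13, 17)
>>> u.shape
(7, 3, 13)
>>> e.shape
(13, 17, 7, 7)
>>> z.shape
(13, 3, 13, 7, 17)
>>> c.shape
(17, 7, 3, 13)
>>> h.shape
(3, 13, 13)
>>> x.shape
(3, 5, 31)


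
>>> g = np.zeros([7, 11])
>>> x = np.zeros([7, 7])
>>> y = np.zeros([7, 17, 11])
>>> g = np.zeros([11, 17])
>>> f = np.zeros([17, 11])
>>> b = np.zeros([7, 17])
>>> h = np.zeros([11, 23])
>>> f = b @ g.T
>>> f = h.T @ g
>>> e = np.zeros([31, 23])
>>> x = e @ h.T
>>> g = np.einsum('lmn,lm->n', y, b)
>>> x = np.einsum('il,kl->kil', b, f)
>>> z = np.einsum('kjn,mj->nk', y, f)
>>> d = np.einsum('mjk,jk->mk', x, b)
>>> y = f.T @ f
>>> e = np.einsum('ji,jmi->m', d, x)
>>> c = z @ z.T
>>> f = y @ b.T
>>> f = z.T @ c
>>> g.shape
(11,)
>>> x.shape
(23, 7, 17)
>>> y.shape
(17, 17)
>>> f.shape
(7, 11)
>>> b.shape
(7, 17)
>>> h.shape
(11, 23)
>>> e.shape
(7,)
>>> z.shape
(11, 7)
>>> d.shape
(23, 17)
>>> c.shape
(11, 11)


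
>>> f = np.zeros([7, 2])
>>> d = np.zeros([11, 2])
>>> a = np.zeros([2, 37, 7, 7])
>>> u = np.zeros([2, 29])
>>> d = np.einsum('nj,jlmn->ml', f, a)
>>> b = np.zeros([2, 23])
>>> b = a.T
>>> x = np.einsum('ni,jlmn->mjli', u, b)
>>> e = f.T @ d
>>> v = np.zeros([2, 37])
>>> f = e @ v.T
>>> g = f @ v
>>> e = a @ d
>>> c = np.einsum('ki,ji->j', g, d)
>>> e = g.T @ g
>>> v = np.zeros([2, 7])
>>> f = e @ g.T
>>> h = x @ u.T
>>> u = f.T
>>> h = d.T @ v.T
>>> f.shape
(37, 2)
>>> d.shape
(7, 37)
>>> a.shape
(2, 37, 7, 7)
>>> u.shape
(2, 37)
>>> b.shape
(7, 7, 37, 2)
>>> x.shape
(37, 7, 7, 29)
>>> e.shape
(37, 37)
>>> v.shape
(2, 7)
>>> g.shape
(2, 37)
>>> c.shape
(7,)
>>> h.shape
(37, 2)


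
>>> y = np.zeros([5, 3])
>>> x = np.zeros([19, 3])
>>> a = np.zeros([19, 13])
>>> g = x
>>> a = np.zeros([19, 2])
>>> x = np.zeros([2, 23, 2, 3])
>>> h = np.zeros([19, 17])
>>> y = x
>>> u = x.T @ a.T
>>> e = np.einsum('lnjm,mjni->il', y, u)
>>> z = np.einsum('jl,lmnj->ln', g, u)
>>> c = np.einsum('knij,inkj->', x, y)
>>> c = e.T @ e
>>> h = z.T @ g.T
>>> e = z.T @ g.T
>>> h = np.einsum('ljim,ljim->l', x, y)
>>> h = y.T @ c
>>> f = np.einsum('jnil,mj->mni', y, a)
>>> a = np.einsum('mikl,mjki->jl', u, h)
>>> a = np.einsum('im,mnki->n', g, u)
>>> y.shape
(2, 23, 2, 3)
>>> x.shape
(2, 23, 2, 3)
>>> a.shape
(2,)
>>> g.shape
(19, 3)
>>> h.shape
(3, 2, 23, 2)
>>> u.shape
(3, 2, 23, 19)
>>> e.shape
(23, 19)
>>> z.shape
(3, 23)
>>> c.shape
(2, 2)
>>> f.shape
(19, 23, 2)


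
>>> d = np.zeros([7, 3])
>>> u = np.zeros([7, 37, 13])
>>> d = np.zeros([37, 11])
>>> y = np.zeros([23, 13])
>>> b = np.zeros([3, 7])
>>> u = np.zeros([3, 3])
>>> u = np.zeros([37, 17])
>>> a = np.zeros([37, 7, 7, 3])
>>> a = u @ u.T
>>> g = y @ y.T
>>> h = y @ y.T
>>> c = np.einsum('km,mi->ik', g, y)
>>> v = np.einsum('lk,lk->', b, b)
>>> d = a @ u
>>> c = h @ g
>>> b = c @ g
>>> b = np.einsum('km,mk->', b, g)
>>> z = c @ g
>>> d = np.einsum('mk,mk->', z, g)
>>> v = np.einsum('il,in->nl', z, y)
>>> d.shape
()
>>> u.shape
(37, 17)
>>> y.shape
(23, 13)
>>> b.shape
()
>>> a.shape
(37, 37)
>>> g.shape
(23, 23)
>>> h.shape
(23, 23)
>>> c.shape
(23, 23)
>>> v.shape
(13, 23)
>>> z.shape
(23, 23)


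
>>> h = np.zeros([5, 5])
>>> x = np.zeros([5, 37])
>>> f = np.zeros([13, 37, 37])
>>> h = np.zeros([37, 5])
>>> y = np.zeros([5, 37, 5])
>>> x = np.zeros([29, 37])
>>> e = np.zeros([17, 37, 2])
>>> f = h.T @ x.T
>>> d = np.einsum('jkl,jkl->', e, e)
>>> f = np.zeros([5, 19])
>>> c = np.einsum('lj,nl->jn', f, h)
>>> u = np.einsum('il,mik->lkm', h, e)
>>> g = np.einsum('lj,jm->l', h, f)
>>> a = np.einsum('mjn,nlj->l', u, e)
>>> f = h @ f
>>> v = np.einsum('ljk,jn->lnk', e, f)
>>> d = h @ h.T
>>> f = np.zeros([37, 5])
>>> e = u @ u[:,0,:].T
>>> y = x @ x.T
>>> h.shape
(37, 5)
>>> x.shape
(29, 37)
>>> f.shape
(37, 5)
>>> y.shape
(29, 29)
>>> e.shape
(5, 2, 5)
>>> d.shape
(37, 37)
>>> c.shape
(19, 37)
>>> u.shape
(5, 2, 17)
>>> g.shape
(37,)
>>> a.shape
(37,)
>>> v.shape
(17, 19, 2)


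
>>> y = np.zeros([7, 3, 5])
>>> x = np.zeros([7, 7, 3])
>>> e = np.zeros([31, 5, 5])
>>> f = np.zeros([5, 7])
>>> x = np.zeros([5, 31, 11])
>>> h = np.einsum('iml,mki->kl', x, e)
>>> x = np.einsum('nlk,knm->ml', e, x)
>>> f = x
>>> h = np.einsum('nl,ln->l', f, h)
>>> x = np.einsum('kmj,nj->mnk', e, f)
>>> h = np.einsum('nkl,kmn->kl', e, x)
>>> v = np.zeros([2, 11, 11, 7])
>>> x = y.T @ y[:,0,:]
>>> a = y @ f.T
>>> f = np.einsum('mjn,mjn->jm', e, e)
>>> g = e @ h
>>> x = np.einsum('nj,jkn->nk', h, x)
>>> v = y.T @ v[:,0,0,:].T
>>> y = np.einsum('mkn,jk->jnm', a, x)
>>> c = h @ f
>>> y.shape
(5, 11, 7)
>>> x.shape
(5, 3)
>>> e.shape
(31, 5, 5)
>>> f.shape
(5, 31)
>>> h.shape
(5, 5)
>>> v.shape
(5, 3, 2)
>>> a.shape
(7, 3, 11)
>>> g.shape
(31, 5, 5)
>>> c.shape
(5, 31)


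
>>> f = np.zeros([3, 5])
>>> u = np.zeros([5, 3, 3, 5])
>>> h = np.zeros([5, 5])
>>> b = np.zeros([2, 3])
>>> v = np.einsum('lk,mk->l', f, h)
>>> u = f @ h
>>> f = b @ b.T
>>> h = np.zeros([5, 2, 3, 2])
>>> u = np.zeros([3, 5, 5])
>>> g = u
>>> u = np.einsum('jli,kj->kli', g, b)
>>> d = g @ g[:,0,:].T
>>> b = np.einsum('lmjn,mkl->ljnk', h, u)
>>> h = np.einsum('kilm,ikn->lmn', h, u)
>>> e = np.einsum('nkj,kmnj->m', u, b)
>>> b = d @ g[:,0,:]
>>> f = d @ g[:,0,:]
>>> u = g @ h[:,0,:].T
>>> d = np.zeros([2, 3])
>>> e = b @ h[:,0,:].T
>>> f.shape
(3, 5, 5)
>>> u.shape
(3, 5, 3)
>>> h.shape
(3, 2, 5)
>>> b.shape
(3, 5, 5)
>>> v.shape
(3,)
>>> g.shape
(3, 5, 5)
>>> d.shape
(2, 3)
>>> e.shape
(3, 5, 3)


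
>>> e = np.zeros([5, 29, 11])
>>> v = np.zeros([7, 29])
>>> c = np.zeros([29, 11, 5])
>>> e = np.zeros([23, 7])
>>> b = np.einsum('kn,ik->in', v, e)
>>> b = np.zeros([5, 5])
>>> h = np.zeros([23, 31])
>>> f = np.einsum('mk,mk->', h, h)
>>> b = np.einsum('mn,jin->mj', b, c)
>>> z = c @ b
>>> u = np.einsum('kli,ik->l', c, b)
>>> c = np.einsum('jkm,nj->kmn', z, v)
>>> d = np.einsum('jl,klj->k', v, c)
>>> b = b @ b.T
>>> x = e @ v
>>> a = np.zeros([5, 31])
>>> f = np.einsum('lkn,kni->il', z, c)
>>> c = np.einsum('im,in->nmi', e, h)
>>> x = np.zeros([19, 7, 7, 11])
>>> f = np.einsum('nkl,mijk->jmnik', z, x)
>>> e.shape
(23, 7)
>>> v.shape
(7, 29)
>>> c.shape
(31, 7, 23)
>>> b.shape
(5, 5)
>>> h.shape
(23, 31)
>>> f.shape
(7, 19, 29, 7, 11)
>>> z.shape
(29, 11, 29)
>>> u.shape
(11,)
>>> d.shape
(11,)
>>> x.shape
(19, 7, 7, 11)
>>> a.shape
(5, 31)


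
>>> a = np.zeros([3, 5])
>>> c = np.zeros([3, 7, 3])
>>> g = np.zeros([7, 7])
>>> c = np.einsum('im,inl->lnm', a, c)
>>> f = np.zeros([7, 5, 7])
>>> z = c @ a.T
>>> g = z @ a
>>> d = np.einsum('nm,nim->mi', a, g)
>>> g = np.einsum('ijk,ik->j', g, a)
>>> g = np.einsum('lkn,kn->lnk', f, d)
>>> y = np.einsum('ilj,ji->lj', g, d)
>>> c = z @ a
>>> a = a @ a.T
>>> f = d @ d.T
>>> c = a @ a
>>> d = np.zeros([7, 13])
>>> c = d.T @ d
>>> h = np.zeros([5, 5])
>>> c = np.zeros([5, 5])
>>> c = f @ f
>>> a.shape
(3, 3)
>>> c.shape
(5, 5)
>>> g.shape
(7, 7, 5)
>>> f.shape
(5, 5)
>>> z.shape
(3, 7, 3)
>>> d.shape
(7, 13)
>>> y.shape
(7, 5)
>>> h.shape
(5, 5)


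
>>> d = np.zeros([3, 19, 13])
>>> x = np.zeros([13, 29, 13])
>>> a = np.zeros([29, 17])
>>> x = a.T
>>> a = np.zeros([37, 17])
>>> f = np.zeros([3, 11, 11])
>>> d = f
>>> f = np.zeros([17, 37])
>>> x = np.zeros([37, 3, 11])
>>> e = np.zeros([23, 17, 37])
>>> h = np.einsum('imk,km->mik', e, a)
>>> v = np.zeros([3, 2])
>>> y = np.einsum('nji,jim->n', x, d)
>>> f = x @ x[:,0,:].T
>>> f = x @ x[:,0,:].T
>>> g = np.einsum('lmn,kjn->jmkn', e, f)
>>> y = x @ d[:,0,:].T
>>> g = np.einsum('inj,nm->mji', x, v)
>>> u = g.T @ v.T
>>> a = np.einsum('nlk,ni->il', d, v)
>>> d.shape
(3, 11, 11)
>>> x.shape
(37, 3, 11)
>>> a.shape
(2, 11)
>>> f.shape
(37, 3, 37)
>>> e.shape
(23, 17, 37)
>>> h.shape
(17, 23, 37)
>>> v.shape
(3, 2)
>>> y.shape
(37, 3, 3)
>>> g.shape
(2, 11, 37)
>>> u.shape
(37, 11, 3)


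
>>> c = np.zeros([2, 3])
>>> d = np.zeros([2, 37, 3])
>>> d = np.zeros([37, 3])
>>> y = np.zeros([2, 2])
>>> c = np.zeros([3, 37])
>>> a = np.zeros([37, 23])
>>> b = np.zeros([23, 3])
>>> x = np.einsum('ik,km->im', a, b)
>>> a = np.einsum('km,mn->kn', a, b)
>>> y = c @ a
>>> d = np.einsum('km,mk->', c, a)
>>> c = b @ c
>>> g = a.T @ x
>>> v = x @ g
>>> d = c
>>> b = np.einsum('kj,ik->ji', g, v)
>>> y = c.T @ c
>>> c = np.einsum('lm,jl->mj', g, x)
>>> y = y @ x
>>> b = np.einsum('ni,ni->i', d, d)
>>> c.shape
(3, 37)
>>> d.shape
(23, 37)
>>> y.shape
(37, 3)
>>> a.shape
(37, 3)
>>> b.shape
(37,)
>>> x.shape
(37, 3)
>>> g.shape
(3, 3)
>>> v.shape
(37, 3)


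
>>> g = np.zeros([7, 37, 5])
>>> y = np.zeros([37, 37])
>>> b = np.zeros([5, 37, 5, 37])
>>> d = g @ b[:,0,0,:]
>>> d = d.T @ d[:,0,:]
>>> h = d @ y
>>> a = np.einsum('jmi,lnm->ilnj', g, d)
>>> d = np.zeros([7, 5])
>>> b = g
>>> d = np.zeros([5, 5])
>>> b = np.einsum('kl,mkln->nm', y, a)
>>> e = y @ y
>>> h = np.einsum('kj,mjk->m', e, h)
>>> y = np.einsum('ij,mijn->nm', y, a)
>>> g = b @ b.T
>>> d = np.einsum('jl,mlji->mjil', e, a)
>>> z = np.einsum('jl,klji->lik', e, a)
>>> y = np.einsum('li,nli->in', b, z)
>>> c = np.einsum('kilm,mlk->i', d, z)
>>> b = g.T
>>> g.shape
(7, 7)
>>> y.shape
(5, 37)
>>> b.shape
(7, 7)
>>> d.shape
(5, 37, 7, 37)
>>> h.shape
(37,)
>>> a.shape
(5, 37, 37, 7)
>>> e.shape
(37, 37)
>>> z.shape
(37, 7, 5)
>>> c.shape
(37,)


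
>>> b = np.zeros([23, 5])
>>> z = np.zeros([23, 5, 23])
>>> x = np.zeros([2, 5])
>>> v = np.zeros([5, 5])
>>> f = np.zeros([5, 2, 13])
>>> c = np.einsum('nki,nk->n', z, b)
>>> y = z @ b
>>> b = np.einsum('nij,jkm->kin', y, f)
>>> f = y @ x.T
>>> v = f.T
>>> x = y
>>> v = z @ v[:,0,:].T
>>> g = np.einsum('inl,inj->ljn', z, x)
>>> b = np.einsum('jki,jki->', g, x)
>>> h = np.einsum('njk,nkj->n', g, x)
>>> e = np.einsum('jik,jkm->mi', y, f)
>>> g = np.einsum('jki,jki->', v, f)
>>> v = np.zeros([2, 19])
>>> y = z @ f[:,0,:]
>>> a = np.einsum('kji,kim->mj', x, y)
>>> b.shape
()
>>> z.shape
(23, 5, 23)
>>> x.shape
(23, 5, 5)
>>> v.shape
(2, 19)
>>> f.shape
(23, 5, 2)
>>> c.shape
(23,)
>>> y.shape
(23, 5, 2)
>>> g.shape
()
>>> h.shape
(23,)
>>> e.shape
(2, 5)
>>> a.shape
(2, 5)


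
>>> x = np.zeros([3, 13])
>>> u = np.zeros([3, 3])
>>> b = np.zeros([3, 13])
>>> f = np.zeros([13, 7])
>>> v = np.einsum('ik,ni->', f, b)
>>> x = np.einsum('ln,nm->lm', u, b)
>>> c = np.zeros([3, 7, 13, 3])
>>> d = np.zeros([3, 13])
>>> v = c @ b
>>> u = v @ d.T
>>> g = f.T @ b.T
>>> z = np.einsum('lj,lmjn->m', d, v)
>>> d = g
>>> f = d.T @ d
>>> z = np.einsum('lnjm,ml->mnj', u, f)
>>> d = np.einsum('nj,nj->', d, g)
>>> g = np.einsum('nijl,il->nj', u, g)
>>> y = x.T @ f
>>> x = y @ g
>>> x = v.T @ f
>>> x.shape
(13, 13, 7, 3)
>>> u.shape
(3, 7, 13, 3)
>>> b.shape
(3, 13)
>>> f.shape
(3, 3)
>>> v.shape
(3, 7, 13, 13)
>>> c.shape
(3, 7, 13, 3)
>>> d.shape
()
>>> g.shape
(3, 13)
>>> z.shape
(3, 7, 13)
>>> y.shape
(13, 3)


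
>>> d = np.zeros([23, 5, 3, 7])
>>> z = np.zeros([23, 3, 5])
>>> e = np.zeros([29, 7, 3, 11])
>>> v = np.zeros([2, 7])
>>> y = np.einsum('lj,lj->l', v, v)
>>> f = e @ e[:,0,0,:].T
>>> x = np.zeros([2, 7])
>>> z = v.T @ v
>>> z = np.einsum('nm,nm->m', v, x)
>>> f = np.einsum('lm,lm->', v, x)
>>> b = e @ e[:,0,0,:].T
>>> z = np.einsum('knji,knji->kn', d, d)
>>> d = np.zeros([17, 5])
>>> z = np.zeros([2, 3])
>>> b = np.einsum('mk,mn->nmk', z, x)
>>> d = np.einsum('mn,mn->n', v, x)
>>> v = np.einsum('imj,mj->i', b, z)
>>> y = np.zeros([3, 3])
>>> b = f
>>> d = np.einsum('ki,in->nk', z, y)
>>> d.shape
(3, 2)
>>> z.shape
(2, 3)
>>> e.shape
(29, 7, 3, 11)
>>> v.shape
(7,)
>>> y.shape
(3, 3)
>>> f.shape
()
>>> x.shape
(2, 7)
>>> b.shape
()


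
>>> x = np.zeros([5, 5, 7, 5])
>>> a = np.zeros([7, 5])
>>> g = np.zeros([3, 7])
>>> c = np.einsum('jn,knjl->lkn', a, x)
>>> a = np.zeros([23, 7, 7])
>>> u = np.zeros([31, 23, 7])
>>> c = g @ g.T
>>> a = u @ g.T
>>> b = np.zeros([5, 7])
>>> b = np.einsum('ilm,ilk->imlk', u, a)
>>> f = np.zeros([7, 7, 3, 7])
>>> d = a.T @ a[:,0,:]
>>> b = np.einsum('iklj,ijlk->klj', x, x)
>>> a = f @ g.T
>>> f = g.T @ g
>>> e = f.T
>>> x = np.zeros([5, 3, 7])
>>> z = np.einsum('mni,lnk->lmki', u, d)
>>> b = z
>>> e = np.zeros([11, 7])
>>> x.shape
(5, 3, 7)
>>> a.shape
(7, 7, 3, 3)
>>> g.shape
(3, 7)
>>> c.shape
(3, 3)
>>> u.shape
(31, 23, 7)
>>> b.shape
(3, 31, 3, 7)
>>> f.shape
(7, 7)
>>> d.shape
(3, 23, 3)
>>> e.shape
(11, 7)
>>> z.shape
(3, 31, 3, 7)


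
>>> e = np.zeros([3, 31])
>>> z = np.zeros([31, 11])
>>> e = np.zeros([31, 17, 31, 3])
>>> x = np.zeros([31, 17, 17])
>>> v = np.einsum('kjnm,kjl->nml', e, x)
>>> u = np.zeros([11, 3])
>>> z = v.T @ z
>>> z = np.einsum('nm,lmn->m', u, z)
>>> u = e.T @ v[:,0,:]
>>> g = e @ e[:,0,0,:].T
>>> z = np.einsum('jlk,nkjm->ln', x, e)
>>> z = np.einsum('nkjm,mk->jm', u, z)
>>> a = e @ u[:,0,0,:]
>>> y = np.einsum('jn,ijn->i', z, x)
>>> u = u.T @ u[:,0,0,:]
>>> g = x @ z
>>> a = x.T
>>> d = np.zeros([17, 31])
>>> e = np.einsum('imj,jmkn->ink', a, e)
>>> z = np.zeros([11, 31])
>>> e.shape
(17, 3, 31)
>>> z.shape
(11, 31)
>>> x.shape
(31, 17, 17)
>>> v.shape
(31, 3, 17)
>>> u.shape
(17, 17, 31, 17)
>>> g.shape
(31, 17, 17)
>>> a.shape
(17, 17, 31)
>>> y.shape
(31,)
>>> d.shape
(17, 31)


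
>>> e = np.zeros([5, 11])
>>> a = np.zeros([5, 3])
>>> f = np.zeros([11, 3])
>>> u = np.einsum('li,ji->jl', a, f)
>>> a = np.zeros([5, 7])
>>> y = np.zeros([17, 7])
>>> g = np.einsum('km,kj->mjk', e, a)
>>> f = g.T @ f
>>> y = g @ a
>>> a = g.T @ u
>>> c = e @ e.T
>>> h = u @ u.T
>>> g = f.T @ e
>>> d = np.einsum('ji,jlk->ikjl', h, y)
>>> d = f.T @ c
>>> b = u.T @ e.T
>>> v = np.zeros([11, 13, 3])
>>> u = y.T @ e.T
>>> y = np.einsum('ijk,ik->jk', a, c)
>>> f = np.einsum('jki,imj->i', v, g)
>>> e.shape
(5, 11)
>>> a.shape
(5, 7, 5)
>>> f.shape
(3,)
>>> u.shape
(7, 7, 5)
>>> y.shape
(7, 5)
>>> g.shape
(3, 7, 11)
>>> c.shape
(5, 5)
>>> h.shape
(11, 11)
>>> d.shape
(3, 7, 5)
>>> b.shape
(5, 5)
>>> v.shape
(11, 13, 3)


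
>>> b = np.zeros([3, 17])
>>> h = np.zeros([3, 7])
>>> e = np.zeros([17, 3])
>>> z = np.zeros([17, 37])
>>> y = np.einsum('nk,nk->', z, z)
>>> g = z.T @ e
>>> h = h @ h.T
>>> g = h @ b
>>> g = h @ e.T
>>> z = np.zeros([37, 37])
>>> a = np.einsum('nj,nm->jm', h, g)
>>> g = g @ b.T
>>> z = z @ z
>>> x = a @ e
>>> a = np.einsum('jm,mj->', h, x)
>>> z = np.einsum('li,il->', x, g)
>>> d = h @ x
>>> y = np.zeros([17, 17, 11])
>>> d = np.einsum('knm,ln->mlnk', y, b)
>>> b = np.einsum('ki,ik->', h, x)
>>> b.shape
()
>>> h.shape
(3, 3)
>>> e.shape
(17, 3)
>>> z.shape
()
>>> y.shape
(17, 17, 11)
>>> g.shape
(3, 3)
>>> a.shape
()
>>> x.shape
(3, 3)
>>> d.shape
(11, 3, 17, 17)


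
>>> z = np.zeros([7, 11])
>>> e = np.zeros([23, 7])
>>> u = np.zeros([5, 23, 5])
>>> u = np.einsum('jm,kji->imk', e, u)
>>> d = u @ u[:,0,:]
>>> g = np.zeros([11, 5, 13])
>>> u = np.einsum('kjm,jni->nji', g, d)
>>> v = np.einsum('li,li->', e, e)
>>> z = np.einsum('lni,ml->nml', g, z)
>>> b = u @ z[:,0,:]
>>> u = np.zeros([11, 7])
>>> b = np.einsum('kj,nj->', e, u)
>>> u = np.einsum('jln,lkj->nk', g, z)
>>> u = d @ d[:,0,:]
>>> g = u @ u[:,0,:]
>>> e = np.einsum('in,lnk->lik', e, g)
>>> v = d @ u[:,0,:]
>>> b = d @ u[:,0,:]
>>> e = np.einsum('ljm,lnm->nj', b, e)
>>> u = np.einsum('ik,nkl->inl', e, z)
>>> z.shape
(5, 7, 11)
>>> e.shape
(23, 7)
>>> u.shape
(23, 5, 11)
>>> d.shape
(5, 7, 5)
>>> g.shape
(5, 7, 5)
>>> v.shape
(5, 7, 5)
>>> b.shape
(5, 7, 5)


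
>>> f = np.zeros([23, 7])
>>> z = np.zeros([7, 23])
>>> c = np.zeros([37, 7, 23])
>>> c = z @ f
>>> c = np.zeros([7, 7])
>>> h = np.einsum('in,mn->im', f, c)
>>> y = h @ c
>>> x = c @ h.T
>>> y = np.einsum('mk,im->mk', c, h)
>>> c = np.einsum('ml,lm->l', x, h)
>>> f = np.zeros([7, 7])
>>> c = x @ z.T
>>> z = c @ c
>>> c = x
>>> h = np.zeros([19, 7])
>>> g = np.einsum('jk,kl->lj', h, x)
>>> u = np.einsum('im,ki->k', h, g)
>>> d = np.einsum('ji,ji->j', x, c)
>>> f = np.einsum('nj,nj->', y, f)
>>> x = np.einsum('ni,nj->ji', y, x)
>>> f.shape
()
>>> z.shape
(7, 7)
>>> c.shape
(7, 23)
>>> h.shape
(19, 7)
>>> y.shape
(7, 7)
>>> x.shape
(23, 7)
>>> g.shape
(23, 19)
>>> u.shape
(23,)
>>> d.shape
(7,)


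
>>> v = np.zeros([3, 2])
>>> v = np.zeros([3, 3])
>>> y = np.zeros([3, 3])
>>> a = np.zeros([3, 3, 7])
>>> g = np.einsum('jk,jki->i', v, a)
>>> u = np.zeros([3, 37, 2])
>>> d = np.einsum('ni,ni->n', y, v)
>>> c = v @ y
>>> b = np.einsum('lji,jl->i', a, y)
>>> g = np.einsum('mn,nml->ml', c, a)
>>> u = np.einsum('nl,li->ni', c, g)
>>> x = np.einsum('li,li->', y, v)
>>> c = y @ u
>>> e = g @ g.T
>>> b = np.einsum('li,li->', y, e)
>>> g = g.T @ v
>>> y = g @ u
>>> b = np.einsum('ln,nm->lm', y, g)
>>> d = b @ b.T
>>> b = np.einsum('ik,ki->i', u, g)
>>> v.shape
(3, 3)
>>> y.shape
(7, 7)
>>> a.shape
(3, 3, 7)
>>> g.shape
(7, 3)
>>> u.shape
(3, 7)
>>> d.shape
(7, 7)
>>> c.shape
(3, 7)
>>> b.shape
(3,)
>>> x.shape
()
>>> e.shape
(3, 3)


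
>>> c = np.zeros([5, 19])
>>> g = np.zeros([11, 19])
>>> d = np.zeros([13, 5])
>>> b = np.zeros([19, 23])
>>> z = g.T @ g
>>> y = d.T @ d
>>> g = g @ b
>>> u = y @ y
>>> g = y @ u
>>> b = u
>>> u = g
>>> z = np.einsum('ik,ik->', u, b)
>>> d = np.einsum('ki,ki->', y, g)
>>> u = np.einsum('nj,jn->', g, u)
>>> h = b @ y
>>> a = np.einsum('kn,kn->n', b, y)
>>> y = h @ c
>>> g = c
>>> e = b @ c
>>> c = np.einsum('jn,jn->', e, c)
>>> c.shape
()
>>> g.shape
(5, 19)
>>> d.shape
()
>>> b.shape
(5, 5)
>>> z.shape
()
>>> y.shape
(5, 19)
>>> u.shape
()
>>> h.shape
(5, 5)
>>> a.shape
(5,)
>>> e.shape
(5, 19)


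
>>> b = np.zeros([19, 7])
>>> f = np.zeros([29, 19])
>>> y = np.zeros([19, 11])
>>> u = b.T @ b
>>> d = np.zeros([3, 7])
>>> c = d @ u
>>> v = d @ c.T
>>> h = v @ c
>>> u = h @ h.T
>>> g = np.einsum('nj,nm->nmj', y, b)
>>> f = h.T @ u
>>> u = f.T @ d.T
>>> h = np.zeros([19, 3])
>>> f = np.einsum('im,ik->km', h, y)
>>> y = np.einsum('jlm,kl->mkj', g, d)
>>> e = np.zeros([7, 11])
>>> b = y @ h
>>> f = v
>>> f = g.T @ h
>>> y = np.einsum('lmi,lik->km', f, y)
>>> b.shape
(11, 3, 3)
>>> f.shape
(11, 7, 3)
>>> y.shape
(19, 7)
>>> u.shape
(3, 3)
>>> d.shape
(3, 7)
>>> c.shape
(3, 7)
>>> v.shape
(3, 3)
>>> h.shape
(19, 3)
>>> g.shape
(19, 7, 11)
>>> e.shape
(7, 11)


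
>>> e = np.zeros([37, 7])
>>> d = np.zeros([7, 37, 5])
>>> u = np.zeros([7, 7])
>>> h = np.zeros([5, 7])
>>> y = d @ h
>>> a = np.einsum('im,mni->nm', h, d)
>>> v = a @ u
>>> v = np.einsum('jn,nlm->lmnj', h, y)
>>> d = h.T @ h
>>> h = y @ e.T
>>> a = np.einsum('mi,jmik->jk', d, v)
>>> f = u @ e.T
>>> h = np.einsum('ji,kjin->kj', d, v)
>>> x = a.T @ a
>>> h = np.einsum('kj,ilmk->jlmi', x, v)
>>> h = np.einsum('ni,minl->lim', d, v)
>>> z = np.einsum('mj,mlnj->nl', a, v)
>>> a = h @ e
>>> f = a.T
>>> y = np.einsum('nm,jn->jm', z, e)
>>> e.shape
(37, 7)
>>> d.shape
(7, 7)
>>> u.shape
(7, 7)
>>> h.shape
(5, 7, 37)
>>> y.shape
(37, 7)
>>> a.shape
(5, 7, 7)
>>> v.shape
(37, 7, 7, 5)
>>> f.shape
(7, 7, 5)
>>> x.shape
(5, 5)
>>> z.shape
(7, 7)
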